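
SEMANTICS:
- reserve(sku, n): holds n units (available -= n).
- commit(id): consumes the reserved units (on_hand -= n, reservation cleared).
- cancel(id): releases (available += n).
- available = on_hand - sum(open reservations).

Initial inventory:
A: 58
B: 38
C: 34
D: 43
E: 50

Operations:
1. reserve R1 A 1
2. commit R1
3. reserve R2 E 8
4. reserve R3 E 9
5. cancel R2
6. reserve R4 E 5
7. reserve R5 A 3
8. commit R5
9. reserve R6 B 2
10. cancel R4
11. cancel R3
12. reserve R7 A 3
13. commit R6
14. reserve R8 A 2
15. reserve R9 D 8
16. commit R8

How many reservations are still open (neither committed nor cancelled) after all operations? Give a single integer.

Answer: 2

Derivation:
Step 1: reserve R1 A 1 -> on_hand[A=58 B=38 C=34 D=43 E=50] avail[A=57 B=38 C=34 D=43 E=50] open={R1}
Step 2: commit R1 -> on_hand[A=57 B=38 C=34 D=43 E=50] avail[A=57 B=38 C=34 D=43 E=50] open={}
Step 3: reserve R2 E 8 -> on_hand[A=57 B=38 C=34 D=43 E=50] avail[A=57 B=38 C=34 D=43 E=42] open={R2}
Step 4: reserve R3 E 9 -> on_hand[A=57 B=38 C=34 D=43 E=50] avail[A=57 B=38 C=34 D=43 E=33] open={R2,R3}
Step 5: cancel R2 -> on_hand[A=57 B=38 C=34 D=43 E=50] avail[A=57 B=38 C=34 D=43 E=41] open={R3}
Step 6: reserve R4 E 5 -> on_hand[A=57 B=38 C=34 D=43 E=50] avail[A=57 B=38 C=34 D=43 E=36] open={R3,R4}
Step 7: reserve R5 A 3 -> on_hand[A=57 B=38 C=34 D=43 E=50] avail[A=54 B=38 C=34 D=43 E=36] open={R3,R4,R5}
Step 8: commit R5 -> on_hand[A=54 B=38 C=34 D=43 E=50] avail[A=54 B=38 C=34 D=43 E=36] open={R3,R4}
Step 9: reserve R6 B 2 -> on_hand[A=54 B=38 C=34 D=43 E=50] avail[A=54 B=36 C=34 D=43 E=36] open={R3,R4,R6}
Step 10: cancel R4 -> on_hand[A=54 B=38 C=34 D=43 E=50] avail[A=54 B=36 C=34 D=43 E=41] open={R3,R6}
Step 11: cancel R3 -> on_hand[A=54 B=38 C=34 D=43 E=50] avail[A=54 B=36 C=34 D=43 E=50] open={R6}
Step 12: reserve R7 A 3 -> on_hand[A=54 B=38 C=34 D=43 E=50] avail[A=51 B=36 C=34 D=43 E=50] open={R6,R7}
Step 13: commit R6 -> on_hand[A=54 B=36 C=34 D=43 E=50] avail[A=51 B=36 C=34 D=43 E=50] open={R7}
Step 14: reserve R8 A 2 -> on_hand[A=54 B=36 C=34 D=43 E=50] avail[A=49 B=36 C=34 D=43 E=50] open={R7,R8}
Step 15: reserve R9 D 8 -> on_hand[A=54 B=36 C=34 D=43 E=50] avail[A=49 B=36 C=34 D=35 E=50] open={R7,R8,R9}
Step 16: commit R8 -> on_hand[A=52 B=36 C=34 D=43 E=50] avail[A=49 B=36 C=34 D=35 E=50] open={R7,R9}
Open reservations: ['R7', 'R9'] -> 2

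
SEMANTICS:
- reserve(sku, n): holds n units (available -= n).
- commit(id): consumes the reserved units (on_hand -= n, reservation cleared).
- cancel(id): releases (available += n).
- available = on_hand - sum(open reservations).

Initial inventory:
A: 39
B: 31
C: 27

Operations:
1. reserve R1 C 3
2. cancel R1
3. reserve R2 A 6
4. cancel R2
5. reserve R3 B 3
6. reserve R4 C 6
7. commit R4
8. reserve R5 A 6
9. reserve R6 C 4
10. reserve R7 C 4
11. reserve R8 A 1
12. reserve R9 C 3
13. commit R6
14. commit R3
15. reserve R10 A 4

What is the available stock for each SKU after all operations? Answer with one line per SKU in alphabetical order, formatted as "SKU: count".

Step 1: reserve R1 C 3 -> on_hand[A=39 B=31 C=27] avail[A=39 B=31 C=24] open={R1}
Step 2: cancel R1 -> on_hand[A=39 B=31 C=27] avail[A=39 B=31 C=27] open={}
Step 3: reserve R2 A 6 -> on_hand[A=39 B=31 C=27] avail[A=33 B=31 C=27] open={R2}
Step 4: cancel R2 -> on_hand[A=39 B=31 C=27] avail[A=39 B=31 C=27] open={}
Step 5: reserve R3 B 3 -> on_hand[A=39 B=31 C=27] avail[A=39 B=28 C=27] open={R3}
Step 6: reserve R4 C 6 -> on_hand[A=39 B=31 C=27] avail[A=39 B=28 C=21] open={R3,R4}
Step 7: commit R4 -> on_hand[A=39 B=31 C=21] avail[A=39 B=28 C=21] open={R3}
Step 8: reserve R5 A 6 -> on_hand[A=39 B=31 C=21] avail[A=33 B=28 C=21] open={R3,R5}
Step 9: reserve R6 C 4 -> on_hand[A=39 B=31 C=21] avail[A=33 B=28 C=17] open={R3,R5,R6}
Step 10: reserve R7 C 4 -> on_hand[A=39 B=31 C=21] avail[A=33 B=28 C=13] open={R3,R5,R6,R7}
Step 11: reserve R8 A 1 -> on_hand[A=39 B=31 C=21] avail[A=32 B=28 C=13] open={R3,R5,R6,R7,R8}
Step 12: reserve R9 C 3 -> on_hand[A=39 B=31 C=21] avail[A=32 B=28 C=10] open={R3,R5,R6,R7,R8,R9}
Step 13: commit R6 -> on_hand[A=39 B=31 C=17] avail[A=32 B=28 C=10] open={R3,R5,R7,R8,R9}
Step 14: commit R3 -> on_hand[A=39 B=28 C=17] avail[A=32 B=28 C=10] open={R5,R7,R8,R9}
Step 15: reserve R10 A 4 -> on_hand[A=39 B=28 C=17] avail[A=28 B=28 C=10] open={R10,R5,R7,R8,R9}

Answer: A: 28
B: 28
C: 10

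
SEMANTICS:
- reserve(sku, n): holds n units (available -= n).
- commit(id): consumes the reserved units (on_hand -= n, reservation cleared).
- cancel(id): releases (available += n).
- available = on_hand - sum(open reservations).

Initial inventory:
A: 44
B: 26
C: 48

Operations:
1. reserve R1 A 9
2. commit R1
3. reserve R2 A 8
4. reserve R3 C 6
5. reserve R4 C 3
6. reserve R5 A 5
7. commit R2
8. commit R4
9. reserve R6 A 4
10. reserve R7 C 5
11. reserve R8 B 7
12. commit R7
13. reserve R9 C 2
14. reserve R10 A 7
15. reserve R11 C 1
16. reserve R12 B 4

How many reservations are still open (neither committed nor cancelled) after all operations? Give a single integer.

Step 1: reserve R1 A 9 -> on_hand[A=44 B=26 C=48] avail[A=35 B=26 C=48] open={R1}
Step 2: commit R1 -> on_hand[A=35 B=26 C=48] avail[A=35 B=26 C=48] open={}
Step 3: reserve R2 A 8 -> on_hand[A=35 B=26 C=48] avail[A=27 B=26 C=48] open={R2}
Step 4: reserve R3 C 6 -> on_hand[A=35 B=26 C=48] avail[A=27 B=26 C=42] open={R2,R3}
Step 5: reserve R4 C 3 -> on_hand[A=35 B=26 C=48] avail[A=27 B=26 C=39] open={R2,R3,R4}
Step 6: reserve R5 A 5 -> on_hand[A=35 B=26 C=48] avail[A=22 B=26 C=39] open={R2,R3,R4,R5}
Step 7: commit R2 -> on_hand[A=27 B=26 C=48] avail[A=22 B=26 C=39] open={R3,R4,R5}
Step 8: commit R4 -> on_hand[A=27 B=26 C=45] avail[A=22 B=26 C=39] open={R3,R5}
Step 9: reserve R6 A 4 -> on_hand[A=27 B=26 C=45] avail[A=18 B=26 C=39] open={R3,R5,R6}
Step 10: reserve R7 C 5 -> on_hand[A=27 B=26 C=45] avail[A=18 B=26 C=34] open={R3,R5,R6,R7}
Step 11: reserve R8 B 7 -> on_hand[A=27 B=26 C=45] avail[A=18 B=19 C=34] open={R3,R5,R6,R7,R8}
Step 12: commit R7 -> on_hand[A=27 B=26 C=40] avail[A=18 B=19 C=34] open={R3,R5,R6,R8}
Step 13: reserve R9 C 2 -> on_hand[A=27 B=26 C=40] avail[A=18 B=19 C=32] open={R3,R5,R6,R8,R9}
Step 14: reserve R10 A 7 -> on_hand[A=27 B=26 C=40] avail[A=11 B=19 C=32] open={R10,R3,R5,R6,R8,R9}
Step 15: reserve R11 C 1 -> on_hand[A=27 B=26 C=40] avail[A=11 B=19 C=31] open={R10,R11,R3,R5,R6,R8,R9}
Step 16: reserve R12 B 4 -> on_hand[A=27 B=26 C=40] avail[A=11 B=15 C=31] open={R10,R11,R12,R3,R5,R6,R8,R9}
Open reservations: ['R10', 'R11', 'R12', 'R3', 'R5', 'R6', 'R8', 'R9'] -> 8

Answer: 8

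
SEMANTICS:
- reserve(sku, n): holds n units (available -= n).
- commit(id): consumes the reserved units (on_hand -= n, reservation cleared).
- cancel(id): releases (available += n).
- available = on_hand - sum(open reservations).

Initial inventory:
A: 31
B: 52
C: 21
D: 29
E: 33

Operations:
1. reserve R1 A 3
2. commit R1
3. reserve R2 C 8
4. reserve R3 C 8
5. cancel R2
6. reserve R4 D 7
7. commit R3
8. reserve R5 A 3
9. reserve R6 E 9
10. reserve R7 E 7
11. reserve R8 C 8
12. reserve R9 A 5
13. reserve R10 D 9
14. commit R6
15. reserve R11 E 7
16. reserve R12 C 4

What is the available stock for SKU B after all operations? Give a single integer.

Step 1: reserve R1 A 3 -> on_hand[A=31 B=52 C=21 D=29 E=33] avail[A=28 B=52 C=21 D=29 E=33] open={R1}
Step 2: commit R1 -> on_hand[A=28 B=52 C=21 D=29 E=33] avail[A=28 B=52 C=21 D=29 E=33] open={}
Step 3: reserve R2 C 8 -> on_hand[A=28 B=52 C=21 D=29 E=33] avail[A=28 B=52 C=13 D=29 E=33] open={R2}
Step 4: reserve R3 C 8 -> on_hand[A=28 B=52 C=21 D=29 E=33] avail[A=28 B=52 C=5 D=29 E=33] open={R2,R3}
Step 5: cancel R2 -> on_hand[A=28 B=52 C=21 D=29 E=33] avail[A=28 B=52 C=13 D=29 E=33] open={R3}
Step 6: reserve R4 D 7 -> on_hand[A=28 B=52 C=21 D=29 E=33] avail[A=28 B=52 C=13 D=22 E=33] open={R3,R4}
Step 7: commit R3 -> on_hand[A=28 B=52 C=13 D=29 E=33] avail[A=28 B=52 C=13 D=22 E=33] open={R4}
Step 8: reserve R5 A 3 -> on_hand[A=28 B=52 C=13 D=29 E=33] avail[A=25 B=52 C=13 D=22 E=33] open={R4,R5}
Step 9: reserve R6 E 9 -> on_hand[A=28 B=52 C=13 D=29 E=33] avail[A=25 B=52 C=13 D=22 E=24] open={R4,R5,R6}
Step 10: reserve R7 E 7 -> on_hand[A=28 B=52 C=13 D=29 E=33] avail[A=25 B=52 C=13 D=22 E=17] open={R4,R5,R6,R7}
Step 11: reserve R8 C 8 -> on_hand[A=28 B=52 C=13 D=29 E=33] avail[A=25 B=52 C=5 D=22 E=17] open={R4,R5,R6,R7,R8}
Step 12: reserve R9 A 5 -> on_hand[A=28 B=52 C=13 D=29 E=33] avail[A=20 B=52 C=5 D=22 E=17] open={R4,R5,R6,R7,R8,R9}
Step 13: reserve R10 D 9 -> on_hand[A=28 B=52 C=13 D=29 E=33] avail[A=20 B=52 C=5 D=13 E=17] open={R10,R4,R5,R6,R7,R8,R9}
Step 14: commit R6 -> on_hand[A=28 B=52 C=13 D=29 E=24] avail[A=20 B=52 C=5 D=13 E=17] open={R10,R4,R5,R7,R8,R9}
Step 15: reserve R11 E 7 -> on_hand[A=28 B=52 C=13 D=29 E=24] avail[A=20 B=52 C=5 D=13 E=10] open={R10,R11,R4,R5,R7,R8,R9}
Step 16: reserve R12 C 4 -> on_hand[A=28 B=52 C=13 D=29 E=24] avail[A=20 B=52 C=1 D=13 E=10] open={R10,R11,R12,R4,R5,R7,R8,R9}
Final available[B] = 52

Answer: 52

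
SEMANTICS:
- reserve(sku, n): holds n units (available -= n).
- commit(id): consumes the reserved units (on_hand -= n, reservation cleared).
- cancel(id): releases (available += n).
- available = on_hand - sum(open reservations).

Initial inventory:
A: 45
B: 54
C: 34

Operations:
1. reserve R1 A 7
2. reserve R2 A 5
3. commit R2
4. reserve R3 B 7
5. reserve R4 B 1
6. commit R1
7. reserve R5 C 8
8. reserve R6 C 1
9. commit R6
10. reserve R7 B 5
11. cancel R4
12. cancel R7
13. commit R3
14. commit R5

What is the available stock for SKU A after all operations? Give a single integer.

Answer: 33

Derivation:
Step 1: reserve R1 A 7 -> on_hand[A=45 B=54 C=34] avail[A=38 B=54 C=34] open={R1}
Step 2: reserve R2 A 5 -> on_hand[A=45 B=54 C=34] avail[A=33 B=54 C=34] open={R1,R2}
Step 3: commit R2 -> on_hand[A=40 B=54 C=34] avail[A=33 B=54 C=34] open={R1}
Step 4: reserve R3 B 7 -> on_hand[A=40 B=54 C=34] avail[A=33 B=47 C=34] open={R1,R3}
Step 5: reserve R4 B 1 -> on_hand[A=40 B=54 C=34] avail[A=33 B=46 C=34] open={R1,R3,R4}
Step 6: commit R1 -> on_hand[A=33 B=54 C=34] avail[A=33 B=46 C=34] open={R3,R4}
Step 7: reserve R5 C 8 -> on_hand[A=33 B=54 C=34] avail[A=33 B=46 C=26] open={R3,R4,R5}
Step 8: reserve R6 C 1 -> on_hand[A=33 B=54 C=34] avail[A=33 B=46 C=25] open={R3,R4,R5,R6}
Step 9: commit R6 -> on_hand[A=33 B=54 C=33] avail[A=33 B=46 C=25] open={R3,R4,R5}
Step 10: reserve R7 B 5 -> on_hand[A=33 B=54 C=33] avail[A=33 B=41 C=25] open={R3,R4,R5,R7}
Step 11: cancel R4 -> on_hand[A=33 B=54 C=33] avail[A=33 B=42 C=25] open={R3,R5,R7}
Step 12: cancel R7 -> on_hand[A=33 B=54 C=33] avail[A=33 B=47 C=25] open={R3,R5}
Step 13: commit R3 -> on_hand[A=33 B=47 C=33] avail[A=33 B=47 C=25] open={R5}
Step 14: commit R5 -> on_hand[A=33 B=47 C=25] avail[A=33 B=47 C=25] open={}
Final available[A] = 33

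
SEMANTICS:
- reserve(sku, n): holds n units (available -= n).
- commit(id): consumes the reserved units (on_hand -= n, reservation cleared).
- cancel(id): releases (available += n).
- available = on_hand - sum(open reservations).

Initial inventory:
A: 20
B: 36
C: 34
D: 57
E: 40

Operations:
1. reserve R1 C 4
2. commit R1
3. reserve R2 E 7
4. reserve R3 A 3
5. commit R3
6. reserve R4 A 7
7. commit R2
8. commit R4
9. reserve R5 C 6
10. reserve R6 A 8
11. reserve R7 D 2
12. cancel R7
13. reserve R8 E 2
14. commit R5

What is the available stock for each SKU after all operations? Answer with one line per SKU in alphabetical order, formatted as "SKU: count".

Answer: A: 2
B: 36
C: 24
D: 57
E: 31

Derivation:
Step 1: reserve R1 C 4 -> on_hand[A=20 B=36 C=34 D=57 E=40] avail[A=20 B=36 C=30 D=57 E=40] open={R1}
Step 2: commit R1 -> on_hand[A=20 B=36 C=30 D=57 E=40] avail[A=20 B=36 C=30 D=57 E=40] open={}
Step 3: reserve R2 E 7 -> on_hand[A=20 B=36 C=30 D=57 E=40] avail[A=20 B=36 C=30 D=57 E=33] open={R2}
Step 4: reserve R3 A 3 -> on_hand[A=20 B=36 C=30 D=57 E=40] avail[A=17 B=36 C=30 D=57 E=33] open={R2,R3}
Step 5: commit R3 -> on_hand[A=17 B=36 C=30 D=57 E=40] avail[A=17 B=36 C=30 D=57 E=33] open={R2}
Step 6: reserve R4 A 7 -> on_hand[A=17 B=36 C=30 D=57 E=40] avail[A=10 B=36 C=30 D=57 E=33] open={R2,R4}
Step 7: commit R2 -> on_hand[A=17 B=36 C=30 D=57 E=33] avail[A=10 B=36 C=30 D=57 E=33] open={R4}
Step 8: commit R4 -> on_hand[A=10 B=36 C=30 D=57 E=33] avail[A=10 B=36 C=30 D=57 E=33] open={}
Step 9: reserve R5 C 6 -> on_hand[A=10 B=36 C=30 D=57 E=33] avail[A=10 B=36 C=24 D=57 E=33] open={R5}
Step 10: reserve R6 A 8 -> on_hand[A=10 B=36 C=30 D=57 E=33] avail[A=2 B=36 C=24 D=57 E=33] open={R5,R6}
Step 11: reserve R7 D 2 -> on_hand[A=10 B=36 C=30 D=57 E=33] avail[A=2 B=36 C=24 D=55 E=33] open={R5,R6,R7}
Step 12: cancel R7 -> on_hand[A=10 B=36 C=30 D=57 E=33] avail[A=2 B=36 C=24 D=57 E=33] open={R5,R6}
Step 13: reserve R8 E 2 -> on_hand[A=10 B=36 C=30 D=57 E=33] avail[A=2 B=36 C=24 D=57 E=31] open={R5,R6,R8}
Step 14: commit R5 -> on_hand[A=10 B=36 C=24 D=57 E=33] avail[A=2 B=36 C=24 D=57 E=31] open={R6,R8}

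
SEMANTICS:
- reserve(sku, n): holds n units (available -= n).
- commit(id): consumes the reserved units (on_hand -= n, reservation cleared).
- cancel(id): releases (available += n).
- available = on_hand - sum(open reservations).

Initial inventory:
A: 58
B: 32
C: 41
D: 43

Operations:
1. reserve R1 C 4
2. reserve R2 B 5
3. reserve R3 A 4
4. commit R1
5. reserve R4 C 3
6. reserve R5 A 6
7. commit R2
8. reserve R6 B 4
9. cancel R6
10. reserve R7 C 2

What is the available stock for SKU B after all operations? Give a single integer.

Step 1: reserve R1 C 4 -> on_hand[A=58 B=32 C=41 D=43] avail[A=58 B=32 C=37 D=43] open={R1}
Step 2: reserve R2 B 5 -> on_hand[A=58 B=32 C=41 D=43] avail[A=58 B=27 C=37 D=43] open={R1,R2}
Step 3: reserve R3 A 4 -> on_hand[A=58 B=32 C=41 D=43] avail[A=54 B=27 C=37 D=43] open={R1,R2,R3}
Step 4: commit R1 -> on_hand[A=58 B=32 C=37 D=43] avail[A=54 B=27 C=37 D=43] open={R2,R3}
Step 5: reserve R4 C 3 -> on_hand[A=58 B=32 C=37 D=43] avail[A=54 B=27 C=34 D=43] open={R2,R3,R4}
Step 6: reserve R5 A 6 -> on_hand[A=58 B=32 C=37 D=43] avail[A=48 B=27 C=34 D=43] open={R2,R3,R4,R5}
Step 7: commit R2 -> on_hand[A=58 B=27 C=37 D=43] avail[A=48 B=27 C=34 D=43] open={R3,R4,R5}
Step 8: reserve R6 B 4 -> on_hand[A=58 B=27 C=37 D=43] avail[A=48 B=23 C=34 D=43] open={R3,R4,R5,R6}
Step 9: cancel R6 -> on_hand[A=58 B=27 C=37 D=43] avail[A=48 B=27 C=34 D=43] open={R3,R4,R5}
Step 10: reserve R7 C 2 -> on_hand[A=58 B=27 C=37 D=43] avail[A=48 B=27 C=32 D=43] open={R3,R4,R5,R7}
Final available[B] = 27

Answer: 27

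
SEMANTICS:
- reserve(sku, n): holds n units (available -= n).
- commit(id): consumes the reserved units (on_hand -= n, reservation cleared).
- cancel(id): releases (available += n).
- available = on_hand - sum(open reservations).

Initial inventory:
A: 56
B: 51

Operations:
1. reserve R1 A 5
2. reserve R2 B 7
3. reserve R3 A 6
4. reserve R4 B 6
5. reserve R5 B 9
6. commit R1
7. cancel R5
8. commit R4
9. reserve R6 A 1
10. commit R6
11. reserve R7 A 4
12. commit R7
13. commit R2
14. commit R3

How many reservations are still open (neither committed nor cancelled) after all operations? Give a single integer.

Step 1: reserve R1 A 5 -> on_hand[A=56 B=51] avail[A=51 B=51] open={R1}
Step 2: reserve R2 B 7 -> on_hand[A=56 B=51] avail[A=51 B=44] open={R1,R2}
Step 3: reserve R3 A 6 -> on_hand[A=56 B=51] avail[A=45 B=44] open={R1,R2,R3}
Step 4: reserve R4 B 6 -> on_hand[A=56 B=51] avail[A=45 B=38] open={R1,R2,R3,R4}
Step 5: reserve R5 B 9 -> on_hand[A=56 B=51] avail[A=45 B=29] open={R1,R2,R3,R4,R5}
Step 6: commit R1 -> on_hand[A=51 B=51] avail[A=45 B=29] open={R2,R3,R4,R5}
Step 7: cancel R5 -> on_hand[A=51 B=51] avail[A=45 B=38] open={R2,R3,R4}
Step 8: commit R4 -> on_hand[A=51 B=45] avail[A=45 B=38] open={R2,R3}
Step 9: reserve R6 A 1 -> on_hand[A=51 B=45] avail[A=44 B=38] open={R2,R3,R6}
Step 10: commit R6 -> on_hand[A=50 B=45] avail[A=44 B=38] open={R2,R3}
Step 11: reserve R7 A 4 -> on_hand[A=50 B=45] avail[A=40 B=38] open={R2,R3,R7}
Step 12: commit R7 -> on_hand[A=46 B=45] avail[A=40 B=38] open={R2,R3}
Step 13: commit R2 -> on_hand[A=46 B=38] avail[A=40 B=38] open={R3}
Step 14: commit R3 -> on_hand[A=40 B=38] avail[A=40 B=38] open={}
Open reservations: [] -> 0

Answer: 0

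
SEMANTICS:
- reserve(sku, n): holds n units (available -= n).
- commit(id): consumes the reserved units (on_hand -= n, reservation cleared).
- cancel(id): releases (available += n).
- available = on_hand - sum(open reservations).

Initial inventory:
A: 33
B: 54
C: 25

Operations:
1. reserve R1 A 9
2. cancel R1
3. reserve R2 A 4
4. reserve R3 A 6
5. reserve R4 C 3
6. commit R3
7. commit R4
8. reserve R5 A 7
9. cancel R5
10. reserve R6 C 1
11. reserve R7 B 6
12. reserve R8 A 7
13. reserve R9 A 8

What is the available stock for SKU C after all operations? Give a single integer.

Answer: 21

Derivation:
Step 1: reserve R1 A 9 -> on_hand[A=33 B=54 C=25] avail[A=24 B=54 C=25] open={R1}
Step 2: cancel R1 -> on_hand[A=33 B=54 C=25] avail[A=33 B=54 C=25] open={}
Step 3: reserve R2 A 4 -> on_hand[A=33 B=54 C=25] avail[A=29 B=54 C=25] open={R2}
Step 4: reserve R3 A 6 -> on_hand[A=33 B=54 C=25] avail[A=23 B=54 C=25] open={R2,R3}
Step 5: reserve R4 C 3 -> on_hand[A=33 B=54 C=25] avail[A=23 B=54 C=22] open={R2,R3,R4}
Step 6: commit R3 -> on_hand[A=27 B=54 C=25] avail[A=23 B=54 C=22] open={R2,R4}
Step 7: commit R4 -> on_hand[A=27 B=54 C=22] avail[A=23 B=54 C=22] open={R2}
Step 8: reserve R5 A 7 -> on_hand[A=27 B=54 C=22] avail[A=16 B=54 C=22] open={R2,R5}
Step 9: cancel R5 -> on_hand[A=27 B=54 C=22] avail[A=23 B=54 C=22] open={R2}
Step 10: reserve R6 C 1 -> on_hand[A=27 B=54 C=22] avail[A=23 B=54 C=21] open={R2,R6}
Step 11: reserve R7 B 6 -> on_hand[A=27 B=54 C=22] avail[A=23 B=48 C=21] open={R2,R6,R7}
Step 12: reserve R8 A 7 -> on_hand[A=27 B=54 C=22] avail[A=16 B=48 C=21] open={R2,R6,R7,R8}
Step 13: reserve R9 A 8 -> on_hand[A=27 B=54 C=22] avail[A=8 B=48 C=21] open={R2,R6,R7,R8,R9}
Final available[C] = 21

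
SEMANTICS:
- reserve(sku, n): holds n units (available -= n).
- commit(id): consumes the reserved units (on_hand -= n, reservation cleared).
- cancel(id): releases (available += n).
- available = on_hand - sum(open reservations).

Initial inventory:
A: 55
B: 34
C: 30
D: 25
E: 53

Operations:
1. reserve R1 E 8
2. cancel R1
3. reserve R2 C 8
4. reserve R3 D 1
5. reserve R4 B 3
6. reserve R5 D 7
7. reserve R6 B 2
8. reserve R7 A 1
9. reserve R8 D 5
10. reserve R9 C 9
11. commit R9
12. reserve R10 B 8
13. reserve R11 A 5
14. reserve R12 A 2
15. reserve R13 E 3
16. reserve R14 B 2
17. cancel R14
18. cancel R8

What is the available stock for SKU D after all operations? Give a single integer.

Step 1: reserve R1 E 8 -> on_hand[A=55 B=34 C=30 D=25 E=53] avail[A=55 B=34 C=30 D=25 E=45] open={R1}
Step 2: cancel R1 -> on_hand[A=55 B=34 C=30 D=25 E=53] avail[A=55 B=34 C=30 D=25 E=53] open={}
Step 3: reserve R2 C 8 -> on_hand[A=55 B=34 C=30 D=25 E=53] avail[A=55 B=34 C=22 D=25 E=53] open={R2}
Step 4: reserve R3 D 1 -> on_hand[A=55 B=34 C=30 D=25 E=53] avail[A=55 B=34 C=22 D=24 E=53] open={R2,R3}
Step 5: reserve R4 B 3 -> on_hand[A=55 B=34 C=30 D=25 E=53] avail[A=55 B=31 C=22 D=24 E=53] open={R2,R3,R4}
Step 6: reserve R5 D 7 -> on_hand[A=55 B=34 C=30 D=25 E=53] avail[A=55 B=31 C=22 D=17 E=53] open={R2,R3,R4,R5}
Step 7: reserve R6 B 2 -> on_hand[A=55 B=34 C=30 D=25 E=53] avail[A=55 B=29 C=22 D=17 E=53] open={R2,R3,R4,R5,R6}
Step 8: reserve R7 A 1 -> on_hand[A=55 B=34 C=30 D=25 E=53] avail[A=54 B=29 C=22 D=17 E=53] open={R2,R3,R4,R5,R6,R7}
Step 9: reserve R8 D 5 -> on_hand[A=55 B=34 C=30 D=25 E=53] avail[A=54 B=29 C=22 D=12 E=53] open={R2,R3,R4,R5,R6,R7,R8}
Step 10: reserve R9 C 9 -> on_hand[A=55 B=34 C=30 D=25 E=53] avail[A=54 B=29 C=13 D=12 E=53] open={R2,R3,R4,R5,R6,R7,R8,R9}
Step 11: commit R9 -> on_hand[A=55 B=34 C=21 D=25 E=53] avail[A=54 B=29 C=13 D=12 E=53] open={R2,R3,R4,R5,R6,R7,R8}
Step 12: reserve R10 B 8 -> on_hand[A=55 B=34 C=21 D=25 E=53] avail[A=54 B=21 C=13 D=12 E=53] open={R10,R2,R3,R4,R5,R6,R7,R8}
Step 13: reserve R11 A 5 -> on_hand[A=55 B=34 C=21 D=25 E=53] avail[A=49 B=21 C=13 D=12 E=53] open={R10,R11,R2,R3,R4,R5,R6,R7,R8}
Step 14: reserve R12 A 2 -> on_hand[A=55 B=34 C=21 D=25 E=53] avail[A=47 B=21 C=13 D=12 E=53] open={R10,R11,R12,R2,R3,R4,R5,R6,R7,R8}
Step 15: reserve R13 E 3 -> on_hand[A=55 B=34 C=21 D=25 E=53] avail[A=47 B=21 C=13 D=12 E=50] open={R10,R11,R12,R13,R2,R3,R4,R5,R6,R7,R8}
Step 16: reserve R14 B 2 -> on_hand[A=55 B=34 C=21 D=25 E=53] avail[A=47 B=19 C=13 D=12 E=50] open={R10,R11,R12,R13,R14,R2,R3,R4,R5,R6,R7,R8}
Step 17: cancel R14 -> on_hand[A=55 B=34 C=21 D=25 E=53] avail[A=47 B=21 C=13 D=12 E=50] open={R10,R11,R12,R13,R2,R3,R4,R5,R6,R7,R8}
Step 18: cancel R8 -> on_hand[A=55 B=34 C=21 D=25 E=53] avail[A=47 B=21 C=13 D=17 E=50] open={R10,R11,R12,R13,R2,R3,R4,R5,R6,R7}
Final available[D] = 17

Answer: 17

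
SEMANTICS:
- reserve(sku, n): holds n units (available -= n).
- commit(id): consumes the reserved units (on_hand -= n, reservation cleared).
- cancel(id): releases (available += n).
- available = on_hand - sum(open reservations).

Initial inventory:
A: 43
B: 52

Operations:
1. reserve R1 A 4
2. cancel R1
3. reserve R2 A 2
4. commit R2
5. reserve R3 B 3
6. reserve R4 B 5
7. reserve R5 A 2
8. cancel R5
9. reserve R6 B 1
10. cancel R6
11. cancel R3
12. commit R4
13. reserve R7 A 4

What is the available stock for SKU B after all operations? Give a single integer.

Step 1: reserve R1 A 4 -> on_hand[A=43 B=52] avail[A=39 B=52] open={R1}
Step 2: cancel R1 -> on_hand[A=43 B=52] avail[A=43 B=52] open={}
Step 3: reserve R2 A 2 -> on_hand[A=43 B=52] avail[A=41 B=52] open={R2}
Step 4: commit R2 -> on_hand[A=41 B=52] avail[A=41 B=52] open={}
Step 5: reserve R3 B 3 -> on_hand[A=41 B=52] avail[A=41 B=49] open={R3}
Step 6: reserve R4 B 5 -> on_hand[A=41 B=52] avail[A=41 B=44] open={R3,R4}
Step 7: reserve R5 A 2 -> on_hand[A=41 B=52] avail[A=39 B=44] open={R3,R4,R5}
Step 8: cancel R5 -> on_hand[A=41 B=52] avail[A=41 B=44] open={R3,R4}
Step 9: reserve R6 B 1 -> on_hand[A=41 B=52] avail[A=41 B=43] open={R3,R4,R6}
Step 10: cancel R6 -> on_hand[A=41 B=52] avail[A=41 B=44] open={R3,R4}
Step 11: cancel R3 -> on_hand[A=41 B=52] avail[A=41 B=47] open={R4}
Step 12: commit R4 -> on_hand[A=41 B=47] avail[A=41 B=47] open={}
Step 13: reserve R7 A 4 -> on_hand[A=41 B=47] avail[A=37 B=47] open={R7}
Final available[B] = 47

Answer: 47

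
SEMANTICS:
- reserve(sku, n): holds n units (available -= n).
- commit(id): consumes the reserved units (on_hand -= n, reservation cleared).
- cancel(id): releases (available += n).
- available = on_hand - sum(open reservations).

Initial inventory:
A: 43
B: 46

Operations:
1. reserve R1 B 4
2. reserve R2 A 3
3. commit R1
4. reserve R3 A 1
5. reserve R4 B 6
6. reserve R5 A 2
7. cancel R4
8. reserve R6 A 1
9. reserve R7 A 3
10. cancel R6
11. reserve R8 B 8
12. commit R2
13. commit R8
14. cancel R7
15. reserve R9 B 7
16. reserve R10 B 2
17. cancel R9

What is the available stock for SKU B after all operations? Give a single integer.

Step 1: reserve R1 B 4 -> on_hand[A=43 B=46] avail[A=43 B=42] open={R1}
Step 2: reserve R2 A 3 -> on_hand[A=43 B=46] avail[A=40 B=42] open={R1,R2}
Step 3: commit R1 -> on_hand[A=43 B=42] avail[A=40 B=42] open={R2}
Step 4: reserve R3 A 1 -> on_hand[A=43 B=42] avail[A=39 B=42] open={R2,R3}
Step 5: reserve R4 B 6 -> on_hand[A=43 B=42] avail[A=39 B=36] open={R2,R3,R4}
Step 6: reserve R5 A 2 -> on_hand[A=43 B=42] avail[A=37 B=36] open={R2,R3,R4,R5}
Step 7: cancel R4 -> on_hand[A=43 B=42] avail[A=37 B=42] open={R2,R3,R5}
Step 8: reserve R6 A 1 -> on_hand[A=43 B=42] avail[A=36 B=42] open={R2,R3,R5,R6}
Step 9: reserve R7 A 3 -> on_hand[A=43 B=42] avail[A=33 B=42] open={R2,R3,R5,R6,R7}
Step 10: cancel R6 -> on_hand[A=43 B=42] avail[A=34 B=42] open={R2,R3,R5,R7}
Step 11: reserve R8 B 8 -> on_hand[A=43 B=42] avail[A=34 B=34] open={R2,R3,R5,R7,R8}
Step 12: commit R2 -> on_hand[A=40 B=42] avail[A=34 B=34] open={R3,R5,R7,R8}
Step 13: commit R8 -> on_hand[A=40 B=34] avail[A=34 B=34] open={R3,R5,R7}
Step 14: cancel R7 -> on_hand[A=40 B=34] avail[A=37 B=34] open={R3,R5}
Step 15: reserve R9 B 7 -> on_hand[A=40 B=34] avail[A=37 B=27] open={R3,R5,R9}
Step 16: reserve R10 B 2 -> on_hand[A=40 B=34] avail[A=37 B=25] open={R10,R3,R5,R9}
Step 17: cancel R9 -> on_hand[A=40 B=34] avail[A=37 B=32] open={R10,R3,R5}
Final available[B] = 32

Answer: 32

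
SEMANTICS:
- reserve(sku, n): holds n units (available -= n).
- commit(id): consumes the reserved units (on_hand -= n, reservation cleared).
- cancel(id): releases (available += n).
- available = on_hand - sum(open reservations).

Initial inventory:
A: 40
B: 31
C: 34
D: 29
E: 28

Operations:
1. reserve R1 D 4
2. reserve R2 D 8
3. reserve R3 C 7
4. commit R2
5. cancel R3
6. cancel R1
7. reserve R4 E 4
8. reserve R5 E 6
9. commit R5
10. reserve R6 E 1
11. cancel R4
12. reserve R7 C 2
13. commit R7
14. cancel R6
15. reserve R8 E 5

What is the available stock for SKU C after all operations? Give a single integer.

Answer: 32

Derivation:
Step 1: reserve R1 D 4 -> on_hand[A=40 B=31 C=34 D=29 E=28] avail[A=40 B=31 C=34 D=25 E=28] open={R1}
Step 2: reserve R2 D 8 -> on_hand[A=40 B=31 C=34 D=29 E=28] avail[A=40 B=31 C=34 D=17 E=28] open={R1,R2}
Step 3: reserve R3 C 7 -> on_hand[A=40 B=31 C=34 D=29 E=28] avail[A=40 B=31 C=27 D=17 E=28] open={R1,R2,R3}
Step 4: commit R2 -> on_hand[A=40 B=31 C=34 D=21 E=28] avail[A=40 B=31 C=27 D=17 E=28] open={R1,R3}
Step 5: cancel R3 -> on_hand[A=40 B=31 C=34 D=21 E=28] avail[A=40 B=31 C=34 D=17 E=28] open={R1}
Step 6: cancel R1 -> on_hand[A=40 B=31 C=34 D=21 E=28] avail[A=40 B=31 C=34 D=21 E=28] open={}
Step 7: reserve R4 E 4 -> on_hand[A=40 B=31 C=34 D=21 E=28] avail[A=40 B=31 C=34 D=21 E=24] open={R4}
Step 8: reserve R5 E 6 -> on_hand[A=40 B=31 C=34 D=21 E=28] avail[A=40 B=31 C=34 D=21 E=18] open={R4,R5}
Step 9: commit R5 -> on_hand[A=40 B=31 C=34 D=21 E=22] avail[A=40 B=31 C=34 D=21 E=18] open={R4}
Step 10: reserve R6 E 1 -> on_hand[A=40 B=31 C=34 D=21 E=22] avail[A=40 B=31 C=34 D=21 E=17] open={R4,R6}
Step 11: cancel R4 -> on_hand[A=40 B=31 C=34 D=21 E=22] avail[A=40 B=31 C=34 D=21 E=21] open={R6}
Step 12: reserve R7 C 2 -> on_hand[A=40 B=31 C=34 D=21 E=22] avail[A=40 B=31 C=32 D=21 E=21] open={R6,R7}
Step 13: commit R7 -> on_hand[A=40 B=31 C=32 D=21 E=22] avail[A=40 B=31 C=32 D=21 E=21] open={R6}
Step 14: cancel R6 -> on_hand[A=40 B=31 C=32 D=21 E=22] avail[A=40 B=31 C=32 D=21 E=22] open={}
Step 15: reserve R8 E 5 -> on_hand[A=40 B=31 C=32 D=21 E=22] avail[A=40 B=31 C=32 D=21 E=17] open={R8}
Final available[C] = 32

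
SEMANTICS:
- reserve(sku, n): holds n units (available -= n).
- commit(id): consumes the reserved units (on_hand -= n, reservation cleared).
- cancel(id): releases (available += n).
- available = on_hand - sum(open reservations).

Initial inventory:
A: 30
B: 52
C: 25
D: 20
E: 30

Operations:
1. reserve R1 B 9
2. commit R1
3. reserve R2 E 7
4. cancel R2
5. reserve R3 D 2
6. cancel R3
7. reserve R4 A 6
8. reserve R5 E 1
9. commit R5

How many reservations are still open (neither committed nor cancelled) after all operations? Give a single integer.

Answer: 1

Derivation:
Step 1: reserve R1 B 9 -> on_hand[A=30 B=52 C=25 D=20 E=30] avail[A=30 B=43 C=25 D=20 E=30] open={R1}
Step 2: commit R1 -> on_hand[A=30 B=43 C=25 D=20 E=30] avail[A=30 B=43 C=25 D=20 E=30] open={}
Step 3: reserve R2 E 7 -> on_hand[A=30 B=43 C=25 D=20 E=30] avail[A=30 B=43 C=25 D=20 E=23] open={R2}
Step 4: cancel R2 -> on_hand[A=30 B=43 C=25 D=20 E=30] avail[A=30 B=43 C=25 D=20 E=30] open={}
Step 5: reserve R3 D 2 -> on_hand[A=30 B=43 C=25 D=20 E=30] avail[A=30 B=43 C=25 D=18 E=30] open={R3}
Step 6: cancel R3 -> on_hand[A=30 B=43 C=25 D=20 E=30] avail[A=30 B=43 C=25 D=20 E=30] open={}
Step 7: reserve R4 A 6 -> on_hand[A=30 B=43 C=25 D=20 E=30] avail[A=24 B=43 C=25 D=20 E=30] open={R4}
Step 8: reserve R5 E 1 -> on_hand[A=30 B=43 C=25 D=20 E=30] avail[A=24 B=43 C=25 D=20 E=29] open={R4,R5}
Step 9: commit R5 -> on_hand[A=30 B=43 C=25 D=20 E=29] avail[A=24 B=43 C=25 D=20 E=29] open={R4}
Open reservations: ['R4'] -> 1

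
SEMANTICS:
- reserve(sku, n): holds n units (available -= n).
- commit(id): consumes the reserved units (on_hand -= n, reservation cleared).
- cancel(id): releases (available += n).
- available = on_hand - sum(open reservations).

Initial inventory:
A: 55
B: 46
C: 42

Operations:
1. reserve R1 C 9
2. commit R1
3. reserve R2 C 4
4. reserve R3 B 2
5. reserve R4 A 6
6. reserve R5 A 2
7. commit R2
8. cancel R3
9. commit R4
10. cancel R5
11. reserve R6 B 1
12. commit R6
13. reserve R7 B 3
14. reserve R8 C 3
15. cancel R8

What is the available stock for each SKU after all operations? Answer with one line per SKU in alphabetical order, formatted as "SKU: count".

Step 1: reserve R1 C 9 -> on_hand[A=55 B=46 C=42] avail[A=55 B=46 C=33] open={R1}
Step 2: commit R1 -> on_hand[A=55 B=46 C=33] avail[A=55 B=46 C=33] open={}
Step 3: reserve R2 C 4 -> on_hand[A=55 B=46 C=33] avail[A=55 B=46 C=29] open={R2}
Step 4: reserve R3 B 2 -> on_hand[A=55 B=46 C=33] avail[A=55 B=44 C=29] open={R2,R3}
Step 5: reserve R4 A 6 -> on_hand[A=55 B=46 C=33] avail[A=49 B=44 C=29] open={R2,R3,R4}
Step 6: reserve R5 A 2 -> on_hand[A=55 B=46 C=33] avail[A=47 B=44 C=29] open={R2,R3,R4,R5}
Step 7: commit R2 -> on_hand[A=55 B=46 C=29] avail[A=47 B=44 C=29] open={R3,R4,R5}
Step 8: cancel R3 -> on_hand[A=55 B=46 C=29] avail[A=47 B=46 C=29] open={R4,R5}
Step 9: commit R4 -> on_hand[A=49 B=46 C=29] avail[A=47 B=46 C=29] open={R5}
Step 10: cancel R5 -> on_hand[A=49 B=46 C=29] avail[A=49 B=46 C=29] open={}
Step 11: reserve R6 B 1 -> on_hand[A=49 B=46 C=29] avail[A=49 B=45 C=29] open={R6}
Step 12: commit R6 -> on_hand[A=49 B=45 C=29] avail[A=49 B=45 C=29] open={}
Step 13: reserve R7 B 3 -> on_hand[A=49 B=45 C=29] avail[A=49 B=42 C=29] open={R7}
Step 14: reserve R8 C 3 -> on_hand[A=49 B=45 C=29] avail[A=49 B=42 C=26] open={R7,R8}
Step 15: cancel R8 -> on_hand[A=49 B=45 C=29] avail[A=49 B=42 C=29] open={R7}

Answer: A: 49
B: 42
C: 29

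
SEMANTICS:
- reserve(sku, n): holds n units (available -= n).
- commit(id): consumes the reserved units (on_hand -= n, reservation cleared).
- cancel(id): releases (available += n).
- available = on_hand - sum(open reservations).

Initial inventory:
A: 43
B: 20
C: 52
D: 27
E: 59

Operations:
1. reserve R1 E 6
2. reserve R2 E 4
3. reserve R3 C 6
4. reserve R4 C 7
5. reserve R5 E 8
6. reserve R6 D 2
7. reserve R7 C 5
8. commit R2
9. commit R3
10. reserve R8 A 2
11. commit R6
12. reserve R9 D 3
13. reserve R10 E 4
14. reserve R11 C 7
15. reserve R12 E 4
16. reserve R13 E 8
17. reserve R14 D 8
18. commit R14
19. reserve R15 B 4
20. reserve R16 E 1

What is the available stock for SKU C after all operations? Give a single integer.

Answer: 27

Derivation:
Step 1: reserve R1 E 6 -> on_hand[A=43 B=20 C=52 D=27 E=59] avail[A=43 B=20 C=52 D=27 E=53] open={R1}
Step 2: reserve R2 E 4 -> on_hand[A=43 B=20 C=52 D=27 E=59] avail[A=43 B=20 C=52 D=27 E=49] open={R1,R2}
Step 3: reserve R3 C 6 -> on_hand[A=43 B=20 C=52 D=27 E=59] avail[A=43 B=20 C=46 D=27 E=49] open={R1,R2,R3}
Step 4: reserve R4 C 7 -> on_hand[A=43 B=20 C=52 D=27 E=59] avail[A=43 B=20 C=39 D=27 E=49] open={R1,R2,R3,R4}
Step 5: reserve R5 E 8 -> on_hand[A=43 B=20 C=52 D=27 E=59] avail[A=43 B=20 C=39 D=27 E=41] open={R1,R2,R3,R4,R5}
Step 6: reserve R6 D 2 -> on_hand[A=43 B=20 C=52 D=27 E=59] avail[A=43 B=20 C=39 D=25 E=41] open={R1,R2,R3,R4,R5,R6}
Step 7: reserve R7 C 5 -> on_hand[A=43 B=20 C=52 D=27 E=59] avail[A=43 B=20 C=34 D=25 E=41] open={R1,R2,R3,R4,R5,R6,R7}
Step 8: commit R2 -> on_hand[A=43 B=20 C=52 D=27 E=55] avail[A=43 B=20 C=34 D=25 E=41] open={R1,R3,R4,R5,R6,R7}
Step 9: commit R3 -> on_hand[A=43 B=20 C=46 D=27 E=55] avail[A=43 B=20 C=34 D=25 E=41] open={R1,R4,R5,R6,R7}
Step 10: reserve R8 A 2 -> on_hand[A=43 B=20 C=46 D=27 E=55] avail[A=41 B=20 C=34 D=25 E=41] open={R1,R4,R5,R6,R7,R8}
Step 11: commit R6 -> on_hand[A=43 B=20 C=46 D=25 E=55] avail[A=41 B=20 C=34 D=25 E=41] open={R1,R4,R5,R7,R8}
Step 12: reserve R9 D 3 -> on_hand[A=43 B=20 C=46 D=25 E=55] avail[A=41 B=20 C=34 D=22 E=41] open={R1,R4,R5,R7,R8,R9}
Step 13: reserve R10 E 4 -> on_hand[A=43 B=20 C=46 D=25 E=55] avail[A=41 B=20 C=34 D=22 E=37] open={R1,R10,R4,R5,R7,R8,R9}
Step 14: reserve R11 C 7 -> on_hand[A=43 B=20 C=46 D=25 E=55] avail[A=41 B=20 C=27 D=22 E=37] open={R1,R10,R11,R4,R5,R7,R8,R9}
Step 15: reserve R12 E 4 -> on_hand[A=43 B=20 C=46 D=25 E=55] avail[A=41 B=20 C=27 D=22 E=33] open={R1,R10,R11,R12,R4,R5,R7,R8,R9}
Step 16: reserve R13 E 8 -> on_hand[A=43 B=20 C=46 D=25 E=55] avail[A=41 B=20 C=27 D=22 E=25] open={R1,R10,R11,R12,R13,R4,R5,R7,R8,R9}
Step 17: reserve R14 D 8 -> on_hand[A=43 B=20 C=46 D=25 E=55] avail[A=41 B=20 C=27 D=14 E=25] open={R1,R10,R11,R12,R13,R14,R4,R5,R7,R8,R9}
Step 18: commit R14 -> on_hand[A=43 B=20 C=46 D=17 E=55] avail[A=41 B=20 C=27 D=14 E=25] open={R1,R10,R11,R12,R13,R4,R5,R7,R8,R9}
Step 19: reserve R15 B 4 -> on_hand[A=43 B=20 C=46 D=17 E=55] avail[A=41 B=16 C=27 D=14 E=25] open={R1,R10,R11,R12,R13,R15,R4,R5,R7,R8,R9}
Step 20: reserve R16 E 1 -> on_hand[A=43 B=20 C=46 D=17 E=55] avail[A=41 B=16 C=27 D=14 E=24] open={R1,R10,R11,R12,R13,R15,R16,R4,R5,R7,R8,R9}
Final available[C] = 27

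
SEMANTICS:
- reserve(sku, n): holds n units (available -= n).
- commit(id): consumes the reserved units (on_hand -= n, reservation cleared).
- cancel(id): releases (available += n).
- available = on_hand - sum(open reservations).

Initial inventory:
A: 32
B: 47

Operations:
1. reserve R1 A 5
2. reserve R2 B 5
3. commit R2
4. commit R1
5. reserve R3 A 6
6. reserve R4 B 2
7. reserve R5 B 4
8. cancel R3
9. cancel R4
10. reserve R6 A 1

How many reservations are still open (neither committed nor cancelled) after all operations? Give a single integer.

Step 1: reserve R1 A 5 -> on_hand[A=32 B=47] avail[A=27 B=47] open={R1}
Step 2: reserve R2 B 5 -> on_hand[A=32 B=47] avail[A=27 B=42] open={R1,R2}
Step 3: commit R2 -> on_hand[A=32 B=42] avail[A=27 B=42] open={R1}
Step 4: commit R1 -> on_hand[A=27 B=42] avail[A=27 B=42] open={}
Step 5: reserve R3 A 6 -> on_hand[A=27 B=42] avail[A=21 B=42] open={R3}
Step 6: reserve R4 B 2 -> on_hand[A=27 B=42] avail[A=21 B=40] open={R3,R4}
Step 7: reserve R5 B 4 -> on_hand[A=27 B=42] avail[A=21 B=36] open={R3,R4,R5}
Step 8: cancel R3 -> on_hand[A=27 B=42] avail[A=27 B=36] open={R4,R5}
Step 9: cancel R4 -> on_hand[A=27 B=42] avail[A=27 B=38] open={R5}
Step 10: reserve R6 A 1 -> on_hand[A=27 B=42] avail[A=26 B=38] open={R5,R6}
Open reservations: ['R5', 'R6'] -> 2

Answer: 2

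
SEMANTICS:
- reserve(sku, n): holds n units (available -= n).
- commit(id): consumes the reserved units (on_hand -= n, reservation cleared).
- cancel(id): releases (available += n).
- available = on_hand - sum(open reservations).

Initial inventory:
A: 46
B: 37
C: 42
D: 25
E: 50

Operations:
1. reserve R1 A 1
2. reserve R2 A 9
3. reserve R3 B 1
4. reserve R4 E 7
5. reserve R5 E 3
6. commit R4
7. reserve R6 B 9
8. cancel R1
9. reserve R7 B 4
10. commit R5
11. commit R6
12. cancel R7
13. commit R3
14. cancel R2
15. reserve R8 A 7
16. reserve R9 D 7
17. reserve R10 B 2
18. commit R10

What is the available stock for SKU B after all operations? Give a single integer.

Step 1: reserve R1 A 1 -> on_hand[A=46 B=37 C=42 D=25 E=50] avail[A=45 B=37 C=42 D=25 E=50] open={R1}
Step 2: reserve R2 A 9 -> on_hand[A=46 B=37 C=42 D=25 E=50] avail[A=36 B=37 C=42 D=25 E=50] open={R1,R2}
Step 3: reserve R3 B 1 -> on_hand[A=46 B=37 C=42 D=25 E=50] avail[A=36 B=36 C=42 D=25 E=50] open={R1,R2,R3}
Step 4: reserve R4 E 7 -> on_hand[A=46 B=37 C=42 D=25 E=50] avail[A=36 B=36 C=42 D=25 E=43] open={R1,R2,R3,R4}
Step 5: reserve R5 E 3 -> on_hand[A=46 B=37 C=42 D=25 E=50] avail[A=36 B=36 C=42 D=25 E=40] open={R1,R2,R3,R4,R5}
Step 6: commit R4 -> on_hand[A=46 B=37 C=42 D=25 E=43] avail[A=36 B=36 C=42 D=25 E=40] open={R1,R2,R3,R5}
Step 7: reserve R6 B 9 -> on_hand[A=46 B=37 C=42 D=25 E=43] avail[A=36 B=27 C=42 D=25 E=40] open={R1,R2,R3,R5,R6}
Step 8: cancel R1 -> on_hand[A=46 B=37 C=42 D=25 E=43] avail[A=37 B=27 C=42 D=25 E=40] open={R2,R3,R5,R6}
Step 9: reserve R7 B 4 -> on_hand[A=46 B=37 C=42 D=25 E=43] avail[A=37 B=23 C=42 D=25 E=40] open={R2,R3,R5,R6,R7}
Step 10: commit R5 -> on_hand[A=46 B=37 C=42 D=25 E=40] avail[A=37 B=23 C=42 D=25 E=40] open={R2,R3,R6,R7}
Step 11: commit R6 -> on_hand[A=46 B=28 C=42 D=25 E=40] avail[A=37 B=23 C=42 D=25 E=40] open={R2,R3,R7}
Step 12: cancel R7 -> on_hand[A=46 B=28 C=42 D=25 E=40] avail[A=37 B=27 C=42 D=25 E=40] open={R2,R3}
Step 13: commit R3 -> on_hand[A=46 B=27 C=42 D=25 E=40] avail[A=37 B=27 C=42 D=25 E=40] open={R2}
Step 14: cancel R2 -> on_hand[A=46 B=27 C=42 D=25 E=40] avail[A=46 B=27 C=42 D=25 E=40] open={}
Step 15: reserve R8 A 7 -> on_hand[A=46 B=27 C=42 D=25 E=40] avail[A=39 B=27 C=42 D=25 E=40] open={R8}
Step 16: reserve R9 D 7 -> on_hand[A=46 B=27 C=42 D=25 E=40] avail[A=39 B=27 C=42 D=18 E=40] open={R8,R9}
Step 17: reserve R10 B 2 -> on_hand[A=46 B=27 C=42 D=25 E=40] avail[A=39 B=25 C=42 D=18 E=40] open={R10,R8,R9}
Step 18: commit R10 -> on_hand[A=46 B=25 C=42 D=25 E=40] avail[A=39 B=25 C=42 D=18 E=40] open={R8,R9}
Final available[B] = 25

Answer: 25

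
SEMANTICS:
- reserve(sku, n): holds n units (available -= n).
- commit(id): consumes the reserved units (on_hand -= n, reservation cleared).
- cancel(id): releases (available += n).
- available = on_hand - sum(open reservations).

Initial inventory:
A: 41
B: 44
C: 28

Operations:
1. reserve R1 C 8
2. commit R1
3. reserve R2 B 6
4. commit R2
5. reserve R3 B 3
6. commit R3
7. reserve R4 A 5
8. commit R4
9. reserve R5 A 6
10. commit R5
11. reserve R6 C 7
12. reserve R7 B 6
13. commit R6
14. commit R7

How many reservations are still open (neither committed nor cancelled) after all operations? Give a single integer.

Answer: 0

Derivation:
Step 1: reserve R1 C 8 -> on_hand[A=41 B=44 C=28] avail[A=41 B=44 C=20] open={R1}
Step 2: commit R1 -> on_hand[A=41 B=44 C=20] avail[A=41 B=44 C=20] open={}
Step 3: reserve R2 B 6 -> on_hand[A=41 B=44 C=20] avail[A=41 B=38 C=20] open={R2}
Step 4: commit R2 -> on_hand[A=41 B=38 C=20] avail[A=41 B=38 C=20] open={}
Step 5: reserve R3 B 3 -> on_hand[A=41 B=38 C=20] avail[A=41 B=35 C=20] open={R3}
Step 6: commit R3 -> on_hand[A=41 B=35 C=20] avail[A=41 B=35 C=20] open={}
Step 7: reserve R4 A 5 -> on_hand[A=41 B=35 C=20] avail[A=36 B=35 C=20] open={R4}
Step 8: commit R4 -> on_hand[A=36 B=35 C=20] avail[A=36 B=35 C=20] open={}
Step 9: reserve R5 A 6 -> on_hand[A=36 B=35 C=20] avail[A=30 B=35 C=20] open={R5}
Step 10: commit R5 -> on_hand[A=30 B=35 C=20] avail[A=30 B=35 C=20] open={}
Step 11: reserve R6 C 7 -> on_hand[A=30 B=35 C=20] avail[A=30 B=35 C=13] open={R6}
Step 12: reserve R7 B 6 -> on_hand[A=30 B=35 C=20] avail[A=30 B=29 C=13] open={R6,R7}
Step 13: commit R6 -> on_hand[A=30 B=35 C=13] avail[A=30 B=29 C=13] open={R7}
Step 14: commit R7 -> on_hand[A=30 B=29 C=13] avail[A=30 B=29 C=13] open={}
Open reservations: [] -> 0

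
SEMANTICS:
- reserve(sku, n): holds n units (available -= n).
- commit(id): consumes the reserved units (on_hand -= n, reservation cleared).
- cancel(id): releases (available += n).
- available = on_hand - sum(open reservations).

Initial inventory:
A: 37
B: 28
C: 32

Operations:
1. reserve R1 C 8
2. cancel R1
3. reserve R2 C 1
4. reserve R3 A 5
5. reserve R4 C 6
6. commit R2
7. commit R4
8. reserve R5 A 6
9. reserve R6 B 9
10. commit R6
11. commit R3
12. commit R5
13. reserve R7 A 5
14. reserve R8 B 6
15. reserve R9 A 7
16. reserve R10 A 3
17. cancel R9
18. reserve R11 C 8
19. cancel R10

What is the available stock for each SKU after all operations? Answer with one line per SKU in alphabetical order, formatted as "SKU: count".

Answer: A: 21
B: 13
C: 17

Derivation:
Step 1: reserve R1 C 8 -> on_hand[A=37 B=28 C=32] avail[A=37 B=28 C=24] open={R1}
Step 2: cancel R1 -> on_hand[A=37 B=28 C=32] avail[A=37 B=28 C=32] open={}
Step 3: reserve R2 C 1 -> on_hand[A=37 B=28 C=32] avail[A=37 B=28 C=31] open={R2}
Step 4: reserve R3 A 5 -> on_hand[A=37 B=28 C=32] avail[A=32 B=28 C=31] open={R2,R3}
Step 5: reserve R4 C 6 -> on_hand[A=37 B=28 C=32] avail[A=32 B=28 C=25] open={R2,R3,R4}
Step 6: commit R2 -> on_hand[A=37 B=28 C=31] avail[A=32 B=28 C=25] open={R3,R4}
Step 7: commit R4 -> on_hand[A=37 B=28 C=25] avail[A=32 B=28 C=25] open={R3}
Step 8: reserve R5 A 6 -> on_hand[A=37 B=28 C=25] avail[A=26 B=28 C=25] open={R3,R5}
Step 9: reserve R6 B 9 -> on_hand[A=37 B=28 C=25] avail[A=26 B=19 C=25] open={R3,R5,R6}
Step 10: commit R6 -> on_hand[A=37 B=19 C=25] avail[A=26 B=19 C=25] open={R3,R5}
Step 11: commit R3 -> on_hand[A=32 B=19 C=25] avail[A=26 B=19 C=25] open={R5}
Step 12: commit R5 -> on_hand[A=26 B=19 C=25] avail[A=26 B=19 C=25] open={}
Step 13: reserve R7 A 5 -> on_hand[A=26 B=19 C=25] avail[A=21 B=19 C=25] open={R7}
Step 14: reserve R8 B 6 -> on_hand[A=26 B=19 C=25] avail[A=21 B=13 C=25] open={R7,R8}
Step 15: reserve R9 A 7 -> on_hand[A=26 B=19 C=25] avail[A=14 B=13 C=25] open={R7,R8,R9}
Step 16: reserve R10 A 3 -> on_hand[A=26 B=19 C=25] avail[A=11 B=13 C=25] open={R10,R7,R8,R9}
Step 17: cancel R9 -> on_hand[A=26 B=19 C=25] avail[A=18 B=13 C=25] open={R10,R7,R8}
Step 18: reserve R11 C 8 -> on_hand[A=26 B=19 C=25] avail[A=18 B=13 C=17] open={R10,R11,R7,R8}
Step 19: cancel R10 -> on_hand[A=26 B=19 C=25] avail[A=21 B=13 C=17] open={R11,R7,R8}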